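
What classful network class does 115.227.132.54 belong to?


First octet: 115
Binary: 01110011
0xxxxxxx -> Class A (1-126)
Class A, default mask 255.0.0.0 (/8)


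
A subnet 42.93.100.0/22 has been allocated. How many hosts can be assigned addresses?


Host bits = 32 - 22 = 10
Total addresses = 2^10 = 1024
Usable = total - 2 (network and broadcast)
Usable hosts: 1022


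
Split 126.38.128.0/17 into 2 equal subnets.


New prefix = 17 + 1 = 18
Each subnet has 16384 addresses
  126.38.128.0/18
  126.38.192.0/18
Subnets: 126.38.128.0/18, 126.38.192.0/18


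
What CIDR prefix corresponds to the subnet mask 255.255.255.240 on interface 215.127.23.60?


Binary: 11111111.11111111.11111111.11110000
Count leading 1s
Prefix: /28


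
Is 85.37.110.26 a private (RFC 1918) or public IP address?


RFC 1918 private ranges:
  10.0.0.0/8 (10.0.0.0 - 10.255.255.255)
  172.16.0.0/12 (172.16.0.0 - 172.31.255.255)
  192.168.0.0/16 (192.168.0.0 - 192.168.255.255)
Public (not in any RFC 1918 range)


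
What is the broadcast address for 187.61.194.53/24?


Network: 187.61.194.0/24
Host bits = 8
Set all host bits to 1:
Broadcast: 187.61.194.255


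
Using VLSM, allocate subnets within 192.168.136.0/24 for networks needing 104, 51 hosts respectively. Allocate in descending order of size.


104 hosts -> /25 (126 usable): 192.168.136.0/25
51 hosts -> /26 (62 usable): 192.168.136.128/26
Allocation: 192.168.136.0/25 (104 hosts, 126 usable); 192.168.136.128/26 (51 hosts, 62 usable)


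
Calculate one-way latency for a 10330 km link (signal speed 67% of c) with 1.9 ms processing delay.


Speed = 0.67 * 3e5 km/s = 201000 km/s
Propagation delay = 10330 / 201000 = 0.0514 s = 51.393 ms
Processing delay = 1.9 ms
Total one-way latency = 53.293 ms


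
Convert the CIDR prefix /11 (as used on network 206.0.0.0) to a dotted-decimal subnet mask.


/11 means 11 network bits, 21 host bits
Binary: 11111111111000000000000000000000
Mask: 255.224.0.0


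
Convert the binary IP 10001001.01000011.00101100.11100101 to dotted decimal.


10001001 = 137
01000011 = 67
00101100 = 44
11100101 = 229
IP: 137.67.44.229


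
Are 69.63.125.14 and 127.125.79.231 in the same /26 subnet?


Mask: 255.255.255.192
69.63.125.14 AND mask = 69.63.125.0
127.125.79.231 AND mask = 127.125.79.192
No, different subnets (69.63.125.0 vs 127.125.79.192)


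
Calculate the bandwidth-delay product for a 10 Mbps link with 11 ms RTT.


BDP = bandwidth * RTT
= 10 Mbps * 11 ms
= 10 * 1e6 * 11 / 1000 bits
= 110000 bits
= 13750 bytes
= 13.4277 KB
BDP = 110000 bits (13750 bytes)


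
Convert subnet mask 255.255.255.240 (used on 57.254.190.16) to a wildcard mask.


Subnet mask: 255.255.255.240
Wildcard = 255.255.255.255 - subnet mask
255 - 255 = 0
255 - 255 = 0
255 - 255 = 0
255 - 240 = 15
Wildcard: 0.0.0.15


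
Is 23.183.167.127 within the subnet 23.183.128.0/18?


Subnet network: 23.183.128.0
Test IP AND mask: 23.183.128.0
Yes, 23.183.167.127 is in 23.183.128.0/18


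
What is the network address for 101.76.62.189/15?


IP:   01100101.01001100.00111110.10111101
Mask: 11111111.11111110.00000000.00000000
AND operation:
Net:  01100101.01001100.00000000.00000000
Network: 101.76.0.0/15


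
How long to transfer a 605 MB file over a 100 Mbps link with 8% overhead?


Effective throughput = 100 * (1 - 8/100) = 92 Mbps
File size in Mb = 605 * 8 = 4840 Mb
Time = 4840 / 92
Time = 52.6087 seconds


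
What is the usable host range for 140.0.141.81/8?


Network: 140.0.0.0
Broadcast: 140.255.255.255
First usable = network + 1
Last usable = broadcast - 1
Range: 140.0.0.1 to 140.255.255.254


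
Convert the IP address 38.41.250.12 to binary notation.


38 = 00100110
41 = 00101001
250 = 11111010
12 = 00001100
Binary: 00100110.00101001.11111010.00001100


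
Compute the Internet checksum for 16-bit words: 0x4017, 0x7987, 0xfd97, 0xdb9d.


Sum all words (with carry folding):
+ 0x4017 = 0x4017
+ 0x7987 = 0xb99e
+ 0xfd97 = 0xb736
+ 0xdb9d = 0x92d4
One's complement: ~0x92d4
Checksum = 0x6d2b


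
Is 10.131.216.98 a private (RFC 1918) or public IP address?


RFC 1918 private ranges:
  10.0.0.0/8 (10.0.0.0 - 10.255.255.255)
  172.16.0.0/12 (172.16.0.0 - 172.31.255.255)
  192.168.0.0/16 (192.168.0.0 - 192.168.255.255)
Private (in 10.0.0.0/8)


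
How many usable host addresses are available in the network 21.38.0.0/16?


Host bits = 32 - 16 = 16
Total addresses = 2^16 = 65536
Usable = total - 2 (network and broadcast)
Usable hosts: 65534


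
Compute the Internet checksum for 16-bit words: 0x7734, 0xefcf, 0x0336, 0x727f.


Sum all words (with carry folding):
+ 0x7734 = 0x7734
+ 0xefcf = 0x6704
+ 0x0336 = 0x6a3a
+ 0x727f = 0xdcb9
One's complement: ~0xdcb9
Checksum = 0x2346


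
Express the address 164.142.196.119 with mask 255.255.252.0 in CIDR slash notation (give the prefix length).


Binary: 11111111.11111111.11111100.00000000
Count leading 1s
Prefix: /22


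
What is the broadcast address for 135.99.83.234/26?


Network: 135.99.83.192/26
Host bits = 6
Set all host bits to 1:
Broadcast: 135.99.83.255


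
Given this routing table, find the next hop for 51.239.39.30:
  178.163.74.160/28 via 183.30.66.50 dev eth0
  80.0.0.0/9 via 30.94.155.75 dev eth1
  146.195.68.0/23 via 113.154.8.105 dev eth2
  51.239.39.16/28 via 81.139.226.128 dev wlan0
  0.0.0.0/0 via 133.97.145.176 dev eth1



Longest prefix match for 51.239.39.30:
  /28 178.163.74.160: no
  /9 80.0.0.0: no
  /23 146.195.68.0: no
  /28 51.239.39.16: MATCH
  /0 0.0.0.0: MATCH
Selected: next-hop 81.139.226.128 via wlan0 (matched /28)


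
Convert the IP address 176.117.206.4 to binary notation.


176 = 10110000
117 = 01110101
206 = 11001110
4 = 00000100
Binary: 10110000.01110101.11001110.00000100


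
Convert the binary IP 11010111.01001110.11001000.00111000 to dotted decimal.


11010111 = 215
01001110 = 78
11001000 = 200
00111000 = 56
IP: 215.78.200.56


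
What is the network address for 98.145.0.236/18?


IP:   01100010.10010001.00000000.11101100
Mask: 11111111.11111111.11000000.00000000
AND operation:
Net:  01100010.10010001.00000000.00000000
Network: 98.145.0.0/18


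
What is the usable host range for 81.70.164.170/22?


Network: 81.70.164.0
Broadcast: 81.70.167.255
First usable = network + 1
Last usable = broadcast - 1
Range: 81.70.164.1 to 81.70.167.254


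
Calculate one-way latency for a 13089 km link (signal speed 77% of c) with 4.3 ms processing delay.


Speed = 0.77 * 3e5 km/s = 231000 km/s
Propagation delay = 13089 / 231000 = 0.0567 s = 56.6623 ms
Processing delay = 4.3 ms
Total one-way latency = 60.9623 ms


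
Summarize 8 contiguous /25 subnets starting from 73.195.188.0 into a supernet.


Original prefix: /25
Number of subnets: 8 = 2^3
New prefix = 25 - 3 = 22
Supernet: 73.195.188.0/22


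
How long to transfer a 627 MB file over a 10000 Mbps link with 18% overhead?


Effective throughput = 10000 * (1 - 18/100) = 8200 Mbps
File size in Mb = 627 * 8 = 5016 Mb
Time = 5016 / 8200
Time = 0.6117 seconds


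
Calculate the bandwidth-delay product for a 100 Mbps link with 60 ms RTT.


BDP = bandwidth * RTT
= 100 Mbps * 60 ms
= 100 * 1e6 * 60 / 1000 bits
= 6000000 bits
= 750000 bytes
= 732.4219 KB
BDP = 6000000 bits (750000 bytes)


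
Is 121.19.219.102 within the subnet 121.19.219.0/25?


Subnet network: 121.19.219.0
Test IP AND mask: 121.19.219.0
Yes, 121.19.219.102 is in 121.19.219.0/25


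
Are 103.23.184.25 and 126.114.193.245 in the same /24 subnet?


Mask: 255.255.255.0
103.23.184.25 AND mask = 103.23.184.0
126.114.193.245 AND mask = 126.114.193.0
No, different subnets (103.23.184.0 vs 126.114.193.0)


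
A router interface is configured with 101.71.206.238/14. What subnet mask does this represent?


/14 means 14 network bits, 18 host bits
Binary: 11111111111111000000000000000000
Mask: 255.252.0.0


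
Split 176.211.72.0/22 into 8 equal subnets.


New prefix = 22 + 3 = 25
Each subnet has 128 addresses
  176.211.72.0/25
  176.211.72.128/25
  176.211.73.0/25
  176.211.73.128/25
  176.211.74.0/25
  176.211.74.128/25
  176.211.75.0/25
  176.211.75.128/25
Subnets: 176.211.72.0/25, 176.211.72.128/25, 176.211.73.0/25, 176.211.73.128/25, 176.211.74.0/25, 176.211.74.128/25, 176.211.75.0/25, 176.211.75.128/25


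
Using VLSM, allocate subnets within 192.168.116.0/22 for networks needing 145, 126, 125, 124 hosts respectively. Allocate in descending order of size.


145 hosts -> /24 (254 usable): 192.168.116.0/24
126 hosts -> /25 (126 usable): 192.168.117.0/25
125 hosts -> /25 (126 usable): 192.168.117.128/25
124 hosts -> /25 (126 usable): 192.168.118.0/25
Allocation: 192.168.116.0/24 (145 hosts, 254 usable); 192.168.117.0/25 (126 hosts, 126 usable); 192.168.117.128/25 (125 hosts, 126 usable); 192.168.118.0/25 (124 hosts, 126 usable)


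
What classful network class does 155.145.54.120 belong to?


First octet: 155
Binary: 10011011
10xxxxxx -> Class B (128-191)
Class B, default mask 255.255.0.0 (/16)


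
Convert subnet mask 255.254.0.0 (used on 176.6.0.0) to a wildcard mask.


Subnet mask: 255.254.0.0
Wildcard = 255.255.255.255 - subnet mask
255 - 255 = 0
255 - 254 = 1
255 - 0 = 255
255 - 0 = 255
Wildcard: 0.1.255.255


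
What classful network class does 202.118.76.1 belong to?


First octet: 202
Binary: 11001010
110xxxxx -> Class C (192-223)
Class C, default mask 255.255.255.0 (/24)


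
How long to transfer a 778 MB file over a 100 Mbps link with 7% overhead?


Effective throughput = 100 * (1 - 7/100) = 93 Mbps
File size in Mb = 778 * 8 = 6224 Mb
Time = 6224 / 93
Time = 66.9247 seconds


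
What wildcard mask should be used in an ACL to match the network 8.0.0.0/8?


Subnet mask: 255.0.0.0
Wildcard = 255.255.255.255 - subnet mask
255 - 255 = 0
255 - 0 = 255
255 - 0 = 255
255 - 0 = 255
Wildcard: 0.255.255.255


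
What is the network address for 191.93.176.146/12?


IP:   10111111.01011101.10110000.10010010
Mask: 11111111.11110000.00000000.00000000
AND operation:
Net:  10111111.01010000.00000000.00000000
Network: 191.80.0.0/12


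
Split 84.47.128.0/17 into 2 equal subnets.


New prefix = 17 + 1 = 18
Each subnet has 16384 addresses
  84.47.128.0/18
  84.47.192.0/18
Subnets: 84.47.128.0/18, 84.47.192.0/18


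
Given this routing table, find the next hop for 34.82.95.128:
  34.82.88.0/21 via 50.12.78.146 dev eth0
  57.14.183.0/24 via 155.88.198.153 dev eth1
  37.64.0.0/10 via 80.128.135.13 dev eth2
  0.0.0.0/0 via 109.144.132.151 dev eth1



Longest prefix match for 34.82.95.128:
  /21 34.82.88.0: MATCH
  /24 57.14.183.0: no
  /10 37.64.0.0: no
  /0 0.0.0.0: MATCH
Selected: next-hop 50.12.78.146 via eth0 (matched /21)


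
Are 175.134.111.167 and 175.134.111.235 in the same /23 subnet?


Mask: 255.255.254.0
175.134.111.167 AND mask = 175.134.110.0
175.134.111.235 AND mask = 175.134.110.0
Yes, same subnet (175.134.110.0)


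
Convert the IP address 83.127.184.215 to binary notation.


83 = 01010011
127 = 01111111
184 = 10111000
215 = 11010111
Binary: 01010011.01111111.10111000.11010111


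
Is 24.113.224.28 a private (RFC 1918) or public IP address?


RFC 1918 private ranges:
  10.0.0.0/8 (10.0.0.0 - 10.255.255.255)
  172.16.0.0/12 (172.16.0.0 - 172.31.255.255)
  192.168.0.0/16 (192.168.0.0 - 192.168.255.255)
Public (not in any RFC 1918 range)


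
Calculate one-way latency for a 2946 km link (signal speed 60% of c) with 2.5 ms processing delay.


Speed = 0.6 * 3e5 km/s = 180000 km/s
Propagation delay = 2946 / 180000 = 0.0164 s = 16.3667 ms
Processing delay = 2.5 ms
Total one-way latency = 18.8667 ms


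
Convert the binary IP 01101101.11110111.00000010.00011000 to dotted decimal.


01101101 = 109
11110111 = 247
00000010 = 2
00011000 = 24
IP: 109.247.2.24


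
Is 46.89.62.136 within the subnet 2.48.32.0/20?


Subnet network: 2.48.32.0
Test IP AND mask: 46.89.48.0
No, 46.89.62.136 is not in 2.48.32.0/20


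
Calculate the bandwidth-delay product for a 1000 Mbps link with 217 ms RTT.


BDP = bandwidth * RTT
= 1000 Mbps * 217 ms
= 1000 * 1e6 * 217 / 1000 bits
= 217000000 bits
= 27125000 bytes
= 26489.2578 KB
BDP = 217000000 bits (27125000 bytes)


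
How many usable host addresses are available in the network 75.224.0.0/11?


Host bits = 32 - 11 = 21
Total addresses = 2^21 = 2097152
Usable = total - 2 (network and broadcast)
Usable hosts: 2097150


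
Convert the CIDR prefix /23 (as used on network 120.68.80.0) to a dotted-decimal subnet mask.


/23 means 23 network bits, 9 host bits
Binary: 11111111111111111111111000000000
Mask: 255.255.254.0


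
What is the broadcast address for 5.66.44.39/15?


Network: 5.66.0.0/15
Host bits = 17
Set all host bits to 1:
Broadcast: 5.67.255.255


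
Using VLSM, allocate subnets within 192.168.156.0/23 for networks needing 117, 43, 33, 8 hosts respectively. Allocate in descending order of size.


117 hosts -> /25 (126 usable): 192.168.156.0/25
43 hosts -> /26 (62 usable): 192.168.156.128/26
33 hosts -> /26 (62 usable): 192.168.156.192/26
8 hosts -> /28 (14 usable): 192.168.157.0/28
Allocation: 192.168.156.0/25 (117 hosts, 126 usable); 192.168.156.128/26 (43 hosts, 62 usable); 192.168.156.192/26 (33 hosts, 62 usable); 192.168.157.0/28 (8 hosts, 14 usable)


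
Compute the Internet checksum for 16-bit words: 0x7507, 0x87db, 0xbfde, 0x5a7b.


Sum all words (with carry folding):
+ 0x7507 = 0x7507
+ 0x87db = 0xfce2
+ 0xbfde = 0xbcc1
+ 0x5a7b = 0x173d
One's complement: ~0x173d
Checksum = 0xe8c2


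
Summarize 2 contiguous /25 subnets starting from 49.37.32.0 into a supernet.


Original prefix: /25
Number of subnets: 2 = 2^1
New prefix = 25 - 1 = 24
Supernet: 49.37.32.0/24


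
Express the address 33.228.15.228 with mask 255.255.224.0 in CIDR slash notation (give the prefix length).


Binary: 11111111.11111111.11100000.00000000
Count leading 1s
Prefix: /19


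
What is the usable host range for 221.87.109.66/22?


Network: 221.87.108.0
Broadcast: 221.87.111.255
First usable = network + 1
Last usable = broadcast - 1
Range: 221.87.108.1 to 221.87.111.254


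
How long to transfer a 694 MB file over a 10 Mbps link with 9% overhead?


Effective throughput = 10 * (1 - 9/100) = 9.1 Mbps
File size in Mb = 694 * 8 = 5552 Mb
Time = 5552 / 9.1
Time = 610.1099 seconds


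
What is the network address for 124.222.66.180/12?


IP:   01111100.11011110.01000010.10110100
Mask: 11111111.11110000.00000000.00000000
AND operation:
Net:  01111100.11010000.00000000.00000000
Network: 124.208.0.0/12


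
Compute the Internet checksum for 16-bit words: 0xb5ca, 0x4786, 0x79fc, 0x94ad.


Sum all words (with carry folding):
+ 0xb5ca = 0xb5ca
+ 0x4786 = 0xfd50
+ 0x79fc = 0x774d
+ 0x94ad = 0x0bfb
One's complement: ~0x0bfb
Checksum = 0xf404


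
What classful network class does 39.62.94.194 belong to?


First octet: 39
Binary: 00100111
0xxxxxxx -> Class A (1-126)
Class A, default mask 255.0.0.0 (/8)


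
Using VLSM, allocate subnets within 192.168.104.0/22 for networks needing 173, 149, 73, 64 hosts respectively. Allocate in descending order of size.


173 hosts -> /24 (254 usable): 192.168.104.0/24
149 hosts -> /24 (254 usable): 192.168.105.0/24
73 hosts -> /25 (126 usable): 192.168.106.0/25
64 hosts -> /25 (126 usable): 192.168.106.128/25
Allocation: 192.168.104.0/24 (173 hosts, 254 usable); 192.168.105.0/24 (149 hosts, 254 usable); 192.168.106.0/25 (73 hosts, 126 usable); 192.168.106.128/25 (64 hosts, 126 usable)


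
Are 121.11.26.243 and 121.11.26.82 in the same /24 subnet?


Mask: 255.255.255.0
121.11.26.243 AND mask = 121.11.26.0
121.11.26.82 AND mask = 121.11.26.0
Yes, same subnet (121.11.26.0)


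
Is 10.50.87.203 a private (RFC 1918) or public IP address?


RFC 1918 private ranges:
  10.0.0.0/8 (10.0.0.0 - 10.255.255.255)
  172.16.0.0/12 (172.16.0.0 - 172.31.255.255)
  192.168.0.0/16 (192.168.0.0 - 192.168.255.255)
Private (in 10.0.0.0/8)


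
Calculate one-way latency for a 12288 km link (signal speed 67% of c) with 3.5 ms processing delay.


Speed = 0.67 * 3e5 km/s = 201000 km/s
Propagation delay = 12288 / 201000 = 0.0611 s = 61.1343 ms
Processing delay = 3.5 ms
Total one-way latency = 64.6343 ms


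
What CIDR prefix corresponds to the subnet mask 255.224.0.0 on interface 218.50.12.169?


Binary: 11111111.11100000.00000000.00000000
Count leading 1s
Prefix: /11


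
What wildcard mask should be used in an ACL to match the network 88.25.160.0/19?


Subnet mask: 255.255.224.0
Wildcard = 255.255.255.255 - subnet mask
255 - 255 = 0
255 - 255 = 0
255 - 224 = 31
255 - 0 = 255
Wildcard: 0.0.31.255


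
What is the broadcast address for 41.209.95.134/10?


Network: 41.192.0.0/10
Host bits = 22
Set all host bits to 1:
Broadcast: 41.255.255.255


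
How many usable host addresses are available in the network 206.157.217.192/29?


Host bits = 32 - 29 = 3
Total addresses = 2^3 = 8
Usable = total - 2 (network and broadcast)
Usable hosts: 6


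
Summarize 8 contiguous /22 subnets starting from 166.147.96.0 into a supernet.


Original prefix: /22
Number of subnets: 8 = 2^3
New prefix = 22 - 3 = 19
Supernet: 166.147.96.0/19


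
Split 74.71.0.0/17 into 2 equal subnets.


New prefix = 17 + 1 = 18
Each subnet has 16384 addresses
  74.71.0.0/18
  74.71.64.0/18
Subnets: 74.71.0.0/18, 74.71.64.0/18


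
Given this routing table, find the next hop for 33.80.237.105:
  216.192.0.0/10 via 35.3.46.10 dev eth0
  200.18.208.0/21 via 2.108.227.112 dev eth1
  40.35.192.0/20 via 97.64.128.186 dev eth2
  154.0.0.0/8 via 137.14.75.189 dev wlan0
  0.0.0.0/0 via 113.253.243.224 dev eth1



Longest prefix match for 33.80.237.105:
  /10 216.192.0.0: no
  /21 200.18.208.0: no
  /20 40.35.192.0: no
  /8 154.0.0.0: no
  /0 0.0.0.0: MATCH
Selected: next-hop 113.253.243.224 via eth1 (matched /0)


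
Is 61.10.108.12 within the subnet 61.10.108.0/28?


Subnet network: 61.10.108.0
Test IP AND mask: 61.10.108.0
Yes, 61.10.108.12 is in 61.10.108.0/28


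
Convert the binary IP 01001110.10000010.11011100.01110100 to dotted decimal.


01001110 = 78
10000010 = 130
11011100 = 220
01110100 = 116
IP: 78.130.220.116


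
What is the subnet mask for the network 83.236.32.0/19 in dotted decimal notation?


/19 means 19 network bits, 13 host bits
Binary: 11111111111111111110000000000000
Mask: 255.255.224.0


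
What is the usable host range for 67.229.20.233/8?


Network: 67.0.0.0
Broadcast: 67.255.255.255
First usable = network + 1
Last usable = broadcast - 1
Range: 67.0.0.1 to 67.255.255.254


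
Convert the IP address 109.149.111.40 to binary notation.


109 = 01101101
149 = 10010101
111 = 01101111
40 = 00101000
Binary: 01101101.10010101.01101111.00101000


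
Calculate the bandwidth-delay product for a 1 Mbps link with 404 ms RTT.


BDP = bandwidth * RTT
= 1 Mbps * 404 ms
= 1 * 1e6 * 404 / 1000 bits
= 404000 bits
= 50500 bytes
= 49.3164 KB
BDP = 404000 bits (50500 bytes)


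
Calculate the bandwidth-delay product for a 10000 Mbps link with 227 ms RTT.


BDP = bandwidth * RTT
= 10000 Mbps * 227 ms
= 10000 * 1e6 * 227 / 1000 bits
= 2270000000 bits
= 283750000 bytes
= 277099.6094 KB
BDP = 2270000000 bits (283750000 bytes)


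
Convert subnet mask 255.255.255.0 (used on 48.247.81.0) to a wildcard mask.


Subnet mask: 255.255.255.0
Wildcard = 255.255.255.255 - subnet mask
255 - 255 = 0
255 - 255 = 0
255 - 255 = 0
255 - 0 = 255
Wildcard: 0.0.0.255


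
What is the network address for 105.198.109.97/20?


IP:   01101001.11000110.01101101.01100001
Mask: 11111111.11111111.11110000.00000000
AND operation:
Net:  01101001.11000110.01100000.00000000
Network: 105.198.96.0/20


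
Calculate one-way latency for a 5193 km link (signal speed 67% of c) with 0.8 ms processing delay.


Speed = 0.67 * 3e5 km/s = 201000 km/s
Propagation delay = 5193 / 201000 = 0.0258 s = 25.8358 ms
Processing delay = 0.8 ms
Total one-way latency = 26.6358 ms


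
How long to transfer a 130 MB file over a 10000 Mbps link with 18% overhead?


Effective throughput = 10000 * (1 - 18/100) = 8200 Mbps
File size in Mb = 130 * 8 = 1040 Mb
Time = 1040 / 8200
Time = 0.1268 seconds


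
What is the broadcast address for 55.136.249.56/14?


Network: 55.136.0.0/14
Host bits = 18
Set all host bits to 1:
Broadcast: 55.139.255.255


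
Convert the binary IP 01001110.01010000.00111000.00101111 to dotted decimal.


01001110 = 78
01010000 = 80
00111000 = 56
00101111 = 47
IP: 78.80.56.47


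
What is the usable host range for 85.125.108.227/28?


Network: 85.125.108.224
Broadcast: 85.125.108.239
First usable = network + 1
Last usable = broadcast - 1
Range: 85.125.108.225 to 85.125.108.238


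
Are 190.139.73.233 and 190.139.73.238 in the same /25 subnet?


Mask: 255.255.255.128
190.139.73.233 AND mask = 190.139.73.128
190.139.73.238 AND mask = 190.139.73.128
Yes, same subnet (190.139.73.128)


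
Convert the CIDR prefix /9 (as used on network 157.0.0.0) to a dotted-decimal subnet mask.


/9 means 9 network bits, 23 host bits
Binary: 11111111100000000000000000000000
Mask: 255.128.0.0


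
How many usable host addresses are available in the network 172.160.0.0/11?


Host bits = 32 - 11 = 21
Total addresses = 2^21 = 2097152
Usable = total - 2 (network and broadcast)
Usable hosts: 2097150


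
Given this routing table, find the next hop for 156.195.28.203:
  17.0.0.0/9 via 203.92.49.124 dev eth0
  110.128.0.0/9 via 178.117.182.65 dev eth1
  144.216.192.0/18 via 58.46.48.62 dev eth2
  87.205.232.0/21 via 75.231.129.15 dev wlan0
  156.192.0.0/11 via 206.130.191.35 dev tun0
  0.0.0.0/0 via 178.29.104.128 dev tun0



Longest prefix match for 156.195.28.203:
  /9 17.0.0.0: no
  /9 110.128.0.0: no
  /18 144.216.192.0: no
  /21 87.205.232.0: no
  /11 156.192.0.0: MATCH
  /0 0.0.0.0: MATCH
Selected: next-hop 206.130.191.35 via tun0 (matched /11)


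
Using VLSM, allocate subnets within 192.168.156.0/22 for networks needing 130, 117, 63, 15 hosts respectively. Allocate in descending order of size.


130 hosts -> /24 (254 usable): 192.168.156.0/24
117 hosts -> /25 (126 usable): 192.168.157.0/25
63 hosts -> /25 (126 usable): 192.168.157.128/25
15 hosts -> /27 (30 usable): 192.168.158.0/27
Allocation: 192.168.156.0/24 (130 hosts, 254 usable); 192.168.157.0/25 (117 hosts, 126 usable); 192.168.157.128/25 (63 hosts, 126 usable); 192.168.158.0/27 (15 hosts, 30 usable)


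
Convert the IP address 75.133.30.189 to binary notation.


75 = 01001011
133 = 10000101
30 = 00011110
189 = 10111101
Binary: 01001011.10000101.00011110.10111101


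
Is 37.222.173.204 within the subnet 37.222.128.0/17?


Subnet network: 37.222.128.0
Test IP AND mask: 37.222.128.0
Yes, 37.222.173.204 is in 37.222.128.0/17


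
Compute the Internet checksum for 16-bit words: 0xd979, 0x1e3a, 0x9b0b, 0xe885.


Sum all words (with carry folding):
+ 0xd979 = 0xd979
+ 0x1e3a = 0xf7b3
+ 0x9b0b = 0x92bf
+ 0xe885 = 0x7b45
One's complement: ~0x7b45
Checksum = 0x84ba


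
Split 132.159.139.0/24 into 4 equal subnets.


New prefix = 24 + 2 = 26
Each subnet has 64 addresses
  132.159.139.0/26
  132.159.139.64/26
  132.159.139.128/26
  132.159.139.192/26
Subnets: 132.159.139.0/26, 132.159.139.64/26, 132.159.139.128/26, 132.159.139.192/26


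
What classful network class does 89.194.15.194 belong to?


First octet: 89
Binary: 01011001
0xxxxxxx -> Class A (1-126)
Class A, default mask 255.0.0.0 (/8)


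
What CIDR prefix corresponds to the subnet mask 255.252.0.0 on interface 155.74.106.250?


Binary: 11111111.11111100.00000000.00000000
Count leading 1s
Prefix: /14


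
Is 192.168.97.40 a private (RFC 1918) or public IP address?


RFC 1918 private ranges:
  10.0.0.0/8 (10.0.0.0 - 10.255.255.255)
  172.16.0.0/12 (172.16.0.0 - 172.31.255.255)
  192.168.0.0/16 (192.168.0.0 - 192.168.255.255)
Private (in 192.168.0.0/16)


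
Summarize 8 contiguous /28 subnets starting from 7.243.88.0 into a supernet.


Original prefix: /28
Number of subnets: 8 = 2^3
New prefix = 28 - 3 = 25
Supernet: 7.243.88.0/25


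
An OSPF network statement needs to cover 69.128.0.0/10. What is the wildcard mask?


Subnet mask: 255.192.0.0
Wildcard = 255.255.255.255 - subnet mask
255 - 255 = 0
255 - 192 = 63
255 - 0 = 255
255 - 0 = 255
Wildcard: 0.63.255.255


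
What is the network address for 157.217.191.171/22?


IP:   10011101.11011001.10111111.10101011
Mask: 11111111.11111111.11111100.00000000
AND operation:
Net:  10011101.11011001.10111100.00000000
Network: 157.217.188.0/22


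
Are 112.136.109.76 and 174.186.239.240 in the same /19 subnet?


Mask: 255.255.224.0
112.136.109.76 AND mask = 112.136.96.0
174.186.239.240 AND mask = 174.186.224.0
No, different subnets (112.136.96.0 vs 174.186.224.0)


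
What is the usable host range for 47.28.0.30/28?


Network: 47.28.0.16
Broadcast: 47.28.0.31
First usable = network + 1
Last usable = broadcast - 1
Range: 47.28.0.17 to 47.28.0.30


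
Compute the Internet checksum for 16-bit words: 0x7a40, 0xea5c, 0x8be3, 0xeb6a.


Sum all words (with carry folding):
+ 0x7a40 = 0x7a40
+ 0xea5c = 0x649d
+ 0x8be3 = 0xf080
+ 0xeb6a = 0xdbeb
One's complement: ~0xdbeb
Checksum = 0x2414


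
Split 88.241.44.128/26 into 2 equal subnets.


New prefix = 26 + 1 = 27
Each subnet has 32 addresses
  88.241.44.128/27
  88.241.44.160/27
Subnets: 88.241.44.128/27, 88.241.44.160/27


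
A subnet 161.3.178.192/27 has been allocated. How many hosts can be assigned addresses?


Host bits = 32 - 27 = 5
Total addresses = 2^5 = 32
Usable = total - 2 (network and broadcast)
Usable hosts: 30


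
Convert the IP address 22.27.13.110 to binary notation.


22 = 00010110
27 = 00011011
13 = 00001101
110 = 01101110
Binary: 00010110.00011011.00001101.01101110


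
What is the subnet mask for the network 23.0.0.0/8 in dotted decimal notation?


/8 means 8 network bits, 24 host bits
Binary: 11111111000000000000000000000000
Mask: 255.0.0.0


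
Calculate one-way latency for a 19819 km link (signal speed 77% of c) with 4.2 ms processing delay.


Speed = 0.77 * 3e5 km/s = 231000 km/s
Propagation delay = 19819 / 231000 = 0.0858 s = 85.7965 ms
Processing delay = 4.2 ms
Total one-way latency = 89.9965 ms


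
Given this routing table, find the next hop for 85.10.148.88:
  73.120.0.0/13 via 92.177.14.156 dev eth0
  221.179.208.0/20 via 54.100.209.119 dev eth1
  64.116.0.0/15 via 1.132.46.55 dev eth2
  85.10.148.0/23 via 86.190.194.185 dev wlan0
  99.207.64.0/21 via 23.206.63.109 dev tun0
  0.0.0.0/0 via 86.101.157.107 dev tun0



Longest prefix match for 85.10.148.88:
  /13 73.120.0.0: no
  /20 221.179.208.0: no
  /15 64.116.0.0: no
  /23 85.10.148.0: MATCH
  /21 99.207.64.0: no
  /0 0.0.0.0: MATCH
Selected: next-hop 86.190.194.185 via wlan0 (matched /23)


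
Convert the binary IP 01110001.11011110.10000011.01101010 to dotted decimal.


01110001 = 113
11011110 = 222
10000011 = 131
01101010 = 106
IP: 113.222.131.106


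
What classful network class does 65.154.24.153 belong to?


First octet: 65
Binary: 01000001
0xxxxxxx -> Class A (1-126)
Class A, default mask 255.0.0.0 (/8)


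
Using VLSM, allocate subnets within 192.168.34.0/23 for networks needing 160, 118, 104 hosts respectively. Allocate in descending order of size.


160 hosts -> /24 (254 usable): 192.168.34.0/24
118 hosts -> /25 (126 usable): 192.168.35.0/25
104 hosts -> /25 (126 usable): 192.168.35.128/25
Allocation: 192.168.34.0/24 (160 hosts, 254 usable); 192.168.35.0/25 (118 hosts, 126 usable); 192.168.35.128/25 (104 hosts, 126 usable)


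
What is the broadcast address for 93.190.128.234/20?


Network: 93.190.128.0/20
Host bits = 12
Set all host bits to 1:
Broadcast: 93.190.143.255


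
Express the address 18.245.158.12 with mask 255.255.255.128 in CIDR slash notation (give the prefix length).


Binary: 11111111.11111111.11111111.10000000
Count leading 1s
Prefix: /25


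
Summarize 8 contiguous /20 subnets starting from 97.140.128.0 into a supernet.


Original prefix: /20
Number of subnets: 8 = 2^3
New prefix = 20 - 3 = 17
Supernet: 97.140.128.0/17


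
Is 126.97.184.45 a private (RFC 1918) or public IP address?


RFC 1918 private ranges:
  10.0.0.0/8 (10.0.0.0 - 10.255.255.255)
  172.16.0.0/12 (172.16.0.0 - 172.31.255.255)
  192.168.0.0/16 (192.168.0.0 - 192.168.255.255)
Public (not in any RFC 1918 range)


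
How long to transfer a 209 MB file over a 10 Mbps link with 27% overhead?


Effective throughput = 10 * (1 - 27/100) = 7.3 Mbps
File size in Mb = 209 * 8 = 1672 Mb
Time = 1672 / 7.3
Time = 229.0411 seconds


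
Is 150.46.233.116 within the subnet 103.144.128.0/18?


Subnet network: 103.144.128.0
Test IP AND mask: 150.46.192.0
No, 150.46.233.116 is not in 103.144.128.0/18


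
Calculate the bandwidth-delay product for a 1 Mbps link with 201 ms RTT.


BDP = bandwidth * RTT
= 1 Mbps * 201 ms
= 1 * 1e6 * 201 / 1000 bits
= 201000 bits
= 25125 bytes
= 24.5361 KB
BDP = 201000 bits (25125 bytes)


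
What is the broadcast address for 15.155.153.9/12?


Network: 15.144.0.0/12
Host bits = 20
Set all host bits to 1:
Broadcast: 15.159.255.255


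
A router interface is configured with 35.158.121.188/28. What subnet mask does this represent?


/28 means 28 network bits, 4 host bits
Binary: 11111111111111111111111111110000
Mask: 255.255.255.240


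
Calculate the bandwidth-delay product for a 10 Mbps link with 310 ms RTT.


BDP = bandwidth * RTT
= 10 Mbps * 310 ms
= 10 * 1e6 * 310 / 1000 bits
= 3100000 bits
= 387500 bytes
= 378.418 KB
BDP = 3100000 bits (387500 bytes)


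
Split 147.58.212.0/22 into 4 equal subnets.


New prefix = 22 + 2 = 24
Each subnet has 256 addresses
  147.58.212.0/24
  147.58.213.0/24
  147.58.214.0/24
  147.58.215.0/24
Subnets: 147.58.212.0/24, 147.58.213.0/24, 147.58.214.0/24, 147.58.215.0/24


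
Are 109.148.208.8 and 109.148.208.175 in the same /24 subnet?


Mask: 255.255.255.0
109.148.208.8 AND mask = 109.148.208.0
109.148.208.175 AND mask = 109.148.208.0
Yes, same subnet (109.148.208.0)


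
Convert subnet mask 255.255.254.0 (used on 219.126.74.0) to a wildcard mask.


Subnet mask: 255.255.254.0
Wildcard = 255.255.255.255 - subnet mask
255 - 255 = 0
255 - 255 = 0
255 - 254 = 1
255 - 0 = 255
Wildcard: 0.0.1.255


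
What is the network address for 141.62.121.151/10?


IP:   10001101.00111110.01111001.10010111
Mask: 11111111.11000000.00000000.00000000
AND operation:
Net:  10001101.00000000.00000000.00000000
Network: 141.0.0.0/10


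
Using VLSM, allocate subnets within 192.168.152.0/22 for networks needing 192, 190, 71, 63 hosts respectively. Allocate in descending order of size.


192 hosts -> /24 (254 usable): 192.168.152.0/24
190 hosts -> /24 (254 usable): 192.168.153.0/24
71 hosts -> /25 (126 usable): 192.168.154.0/25
63 hosts -> /25 (126 usable): 192.168.154.128/25
Allocation: 192.168.152.0/24 (192 hosts, 254 usable); 192.168.153.0/24 (190 hosts, 254 usable); 192.168.154.0/25 (71 hosts, 126 usable); 192.168.154.128/25 (63 hosts, 126 usable)


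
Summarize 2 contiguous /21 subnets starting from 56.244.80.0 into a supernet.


Original prefix: /21
Number of subnets: 2 = 2^1
New prefix = 21 - 1 = 20
Supernet: 56.244.80.0/20


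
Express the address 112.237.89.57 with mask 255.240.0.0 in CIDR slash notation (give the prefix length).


Binary: 11111111.11110000.00000000.00000000
Count leading 1s
Prefix: /12


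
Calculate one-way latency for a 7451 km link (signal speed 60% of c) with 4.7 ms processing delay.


Speed = 0.6 * 3e5 km/s = 180000 km/s
Propagation delay = 7451 / 180000 = 0.0414 s = 41.3944 ms
Processing delay = 4.7 ms
Total one-way latency = 46.0944 ms


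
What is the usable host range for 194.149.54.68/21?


Network: 194.149.48.0
Broadcast: 194.149.55.255
First usable = network + 1
Last usable = broadcast - 1
Range: 194.149.48.1 to 194.149.55.254


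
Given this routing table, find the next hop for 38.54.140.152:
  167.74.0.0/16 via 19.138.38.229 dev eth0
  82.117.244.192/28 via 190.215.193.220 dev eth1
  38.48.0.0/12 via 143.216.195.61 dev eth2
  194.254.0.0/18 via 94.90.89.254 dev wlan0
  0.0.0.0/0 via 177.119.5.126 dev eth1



Longest prefix match for 38.54.140.152:
  /16 167.74.0.0: no
  /28 82.117.244.192: no
  /12 38.48.0.0: MATCH
  /18 194.254.0.0: no
  /0 0.0.0.0: MATCH
Selected: next-hop 143.216.195.61 via eth2 (matched /12)


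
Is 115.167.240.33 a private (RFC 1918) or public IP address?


RFC 1918 private ranges:
  10.0.0.0/8 (10.0.0.0 - 10.255.255.255)
  172.16.0.0/12 (172.16.0.0 - 172.31.255.255)
  192.168.0.0/16 (192.168.0.0 - 192.168.255.255)
Public (not in any RFC 1918 range)


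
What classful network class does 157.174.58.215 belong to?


First octet: 157
Binary: 10011101
10xxxxxx -> Class B (128-191)
Class B, default mask 255.255.0.0 (/16)


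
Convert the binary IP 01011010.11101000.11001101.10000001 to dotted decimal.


01011010 = 90
11101000 = 232
11001101 = 205
10000001 = 129
IP: 90.232.205.129


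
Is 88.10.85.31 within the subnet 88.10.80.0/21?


Subnet network: 88.10.80.0
Test IP AND mask: 88.10.80.0
Yes, 88.10.85.31 is in 88.10.80.0/21


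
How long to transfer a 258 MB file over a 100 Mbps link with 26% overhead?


Effective throughput = 100 * (1 - 26/100) = 74 Mbps
File size in Mb = 258 * 8 = 2064 Mb
Time = 2064 / 74
Time = 27.8919 seconds


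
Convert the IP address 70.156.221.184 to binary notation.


70 = 01000110
156 = 10011100
221 = 11011101
184 = 10111000
Binary: 01000110.10011100.11011101.10111000


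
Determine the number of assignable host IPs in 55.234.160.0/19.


Host bits = 32 - 19 = 13
Total addresses = 2^13 = 8192
Usable = total - 2 (network and broadcast)
Usable hosts: 8190


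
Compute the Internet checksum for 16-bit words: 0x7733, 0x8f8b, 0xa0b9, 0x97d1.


Sum all words (with carry folding):
+ 0x7733 = 0x7733
+ 0x8f8b = 0x06bf
+ 0xa0b9 = 0xa778
+ 0x97d1 = 0x3f4a
One's complement: ~0x3f4a
Checksum = 0xc0b5


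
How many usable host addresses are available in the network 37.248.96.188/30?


Host bits = 32 - 30 = 2
Total addresses = 2^2 = 4
Usable = total - 2 (network and broadcast)
Usable hosts: 2


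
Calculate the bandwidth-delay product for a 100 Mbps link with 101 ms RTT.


BDP = bandwidth * RTT
= 100 Mbps * 101 ms
= 100 * 1e6 * 101 / 1000 bits
= 10100000 bits
= 1262500 bytes
= 1232.9102 KB
BDP = 10100000 bits (1262500 bytes)


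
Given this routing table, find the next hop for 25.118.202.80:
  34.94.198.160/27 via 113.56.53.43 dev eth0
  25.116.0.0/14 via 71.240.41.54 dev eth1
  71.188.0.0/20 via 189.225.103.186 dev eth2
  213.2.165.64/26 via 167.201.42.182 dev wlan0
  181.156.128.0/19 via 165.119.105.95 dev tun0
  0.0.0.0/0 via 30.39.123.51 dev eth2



Longest prefix match for 25.118.202.80:
  /27 34.94.198.160: no
  /14 25.116.0.0: MATCH
  /20 71.188.0.0: no
  /26 213.2.165.64: no
  /19 181.156.128.0: no
  /0 0.0.0.0: MATCH
Selected: next-hop 71.240.41.54 via eth1 (matched /14)


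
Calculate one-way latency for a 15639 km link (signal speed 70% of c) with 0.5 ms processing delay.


Speed = 0.7 * 3e5 km/s = 210000 km/s
Propagation delay = 15639 / 210000 = 0.0745 s = 74.4714 ms
Processing delay = 0.5 ms
Total one-way latency = 74.9714 ms


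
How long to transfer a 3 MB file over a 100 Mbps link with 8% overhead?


Effective throughput = 100 * (1 - 8/100) = 92 Mbps
File size in Mb = 3 * 8 = 24 Mb
Time = 24 / 92
Time = 0.2609 seconds


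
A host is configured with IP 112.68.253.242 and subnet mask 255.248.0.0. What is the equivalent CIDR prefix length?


Binary: 11111111.11111000.00000000.00000000
Count leading 1s
Prefix: /13


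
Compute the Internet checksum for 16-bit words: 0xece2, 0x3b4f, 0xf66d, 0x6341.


Sum all words (with carry folding):
+ 0xece2 = 0xece2
+ 0x3b4f = 0x2832
+ 0xf66d = 0x1ea0
+ 0x6341 = 0x81e1
One's complement: ~0x81e1
Checksum = 0x7e1e


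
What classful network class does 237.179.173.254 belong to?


First octet: 237
Binary: 11101101
1110xxxx -> Class D (224-239)
Class D (multicast), default mask N/A


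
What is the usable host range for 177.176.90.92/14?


Network: 177.176.0.0
Broadcast: 177.179.255.255
First usable = network + 1
Last usable = broadcast - 1
Range: 177.176.0.1 to 177.179.255.254


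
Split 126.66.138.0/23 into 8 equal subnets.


New prefix = 23 + 3 = 26
Each subnet has 64 addresses
  126.66.138.0/26
  126.66.138.64/26
  126.66.138.128/26
  126.66.138.192/26
  126.66.139.0/26
  126.66.139.64/26
  126.66.139.128/26
  126.66.139.192/26
Subnets: 126.66.138.0/26, 126.66.138.64/26, 126.66.138.128/26, 126.66.138.192/26, 126.66.139.0/26, 126.66.139.64/26, 126.66.139.128/26, 126.66.139.192/26


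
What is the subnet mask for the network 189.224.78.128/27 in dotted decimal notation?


/27 means 27 network bits, 5 host bits
Binary: 11111111111111111111111111100000
Mask: 255.255.255.224


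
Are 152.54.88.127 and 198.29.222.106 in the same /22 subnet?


Mask: 255.255.252.0
152.54.88.127 AND mask = 152.54.88.0
198.29.222.106 AND mask = 198.29.220.0
No, different subnets (152.54.88.0 vs 198.29.220.0)


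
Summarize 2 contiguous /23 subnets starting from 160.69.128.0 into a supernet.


Original prefix: /23
Number of subnets: 2 = 2^1
New prefix = 23 - 1 = 22
Supernet: 160.69.128.0/22


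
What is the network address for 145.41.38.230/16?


IP:   10010001.00101001.00100110.11100110
Mask: 11111111.11111111.00000000.00000000
AND operation:
Net:  10010001.00101001.00000000.00000000
Network: 145.41.0.0/16


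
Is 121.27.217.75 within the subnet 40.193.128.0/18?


Subnet network: 40.193.128.0
Test IP AND mask: 121.27.192.0
No, 121.27.217.75 is not in 40.193.128.0/18


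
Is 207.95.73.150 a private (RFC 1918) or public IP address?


RFC 1918 private ranges:
  10.0.0.0/8 (10.0.0.0 - 10.255.255.255)
  172.16.0.0/12 (172.16.0.0 - 172.31.255.255)
  192.168.0.0/16 (192.168.0.0 - 192.168.255.255)
Public (not in any RFC 1918 range)


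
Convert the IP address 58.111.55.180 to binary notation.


58 = 00111010
111 = 01101111
55 = 00110111
180 = 10110100
Binary: 00111010.01101111.00110111.10110100


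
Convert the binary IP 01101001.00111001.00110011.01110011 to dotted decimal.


01101001 = 105
00111001 = 57
00110011 = 51
01110011 = 115
IP: 105.57.51.115


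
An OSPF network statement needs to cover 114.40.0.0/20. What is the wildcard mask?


Subnet mask: 255.255.240.0
Wildcard = 255.255.255.255 - subnet mask
255 - 255 = 0
255 - 255 = 0
255 - 240 = 15
255 - 0 = 255
Wildcard: 0.0.15.255


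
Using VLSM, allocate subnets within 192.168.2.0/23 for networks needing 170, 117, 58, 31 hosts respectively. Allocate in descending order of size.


170 hosts -> /24 (254 usable): 192.168.2.0/24
117 hosts -> /25 (126 usable): 192.168.3.0/25
58 hosts -> /26 (62 usable): 192.168.3.128/26
31 hosts -> /26 (62 usable): 192.168.3.192/26
Allocation: 192.168.2.0/24 (170 hosts, 254 usable); 192.168.3.0/25 (117 hosts, 126 usable); 192.168.3.128/26 (58 hosts, 62 usable); 192.168.3.192/26 (31 hosts, 62 usable)


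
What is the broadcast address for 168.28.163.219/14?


Network: 168.28.0.0/14
Host bits = 18
Set all host bits to 1:
Broadcast: 168.31.255.255


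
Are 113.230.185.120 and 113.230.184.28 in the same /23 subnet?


Mask: 255.255.254.0
113.230.185.120 AND mask = 113.230.184.0
113.230.184.28 AND mask = 113.230.184.0
Yes, same subnet (113.230.184.0)


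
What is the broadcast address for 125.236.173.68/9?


Network: 125.128.0.0/9
Host bits = 23
Set all host bits to 1:
Broadcast: 125.255.255.255


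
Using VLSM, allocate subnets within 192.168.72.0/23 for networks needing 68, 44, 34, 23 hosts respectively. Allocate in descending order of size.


68 hosts -> /25 (126 usable): 192.168.72.0/25
44 hosts -> /26 (62 usable): 192.168.72.128/26
34 hosts -> /26 (62 usable): 192.168.72.192/26
23 hosts -> /27 (30 usable): 192.168.73.0/27
Allocation: 192.168.72.0/25 (68 hosts, 126 usable); 192.168.72.128/26 (44 hosts, 62 usable); 192.168.72.192/26 (34 hosts, 62 usable); 192.168.73.0/27 (23 hosts, 30 usable)
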